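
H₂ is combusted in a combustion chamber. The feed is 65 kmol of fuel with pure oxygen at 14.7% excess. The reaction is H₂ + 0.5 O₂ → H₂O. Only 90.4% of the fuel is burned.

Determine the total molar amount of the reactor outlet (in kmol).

72.9 kmol

Stoichiometric O₂ = 0.5 × 65 = 32.5 kmol; O₂ fed = 32.5 × 1.147 = 37.28 kmol.
Fuel reacted = 0.904 × 65 → ξ = 58.76 kmol.
Outlet (n = n₀ + ν ξ):
  H₂: 65 − 1(58.76) = 6.24
  O₂: 37.28 − 0.5(58.76) = 7.898
  H₂O: 0 + 1(58.76) = 58.76
Total out = 6.24 + 7.898 + 58.76 = 72.9 kmol.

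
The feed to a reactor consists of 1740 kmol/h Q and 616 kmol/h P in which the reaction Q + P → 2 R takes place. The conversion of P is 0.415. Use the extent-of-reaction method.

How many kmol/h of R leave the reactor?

511 kmol/h

P reacted = 0.415 × 616 = 255.6 kmol/h; ν_P = −1, so ξ = 255.6/1 = 255.6 kmol/h.
Outlet amounts (n = n₀ + ν ξ):
  Q: 1740 − 1(255.6) = 1484
  P: 616 − 1(255.6) = 360.4
  R: 0 + 2(255.6) = 511.3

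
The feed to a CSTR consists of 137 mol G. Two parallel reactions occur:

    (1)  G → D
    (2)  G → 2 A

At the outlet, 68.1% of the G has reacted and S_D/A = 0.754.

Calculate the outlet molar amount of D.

56.1 mol

Conversion of G: G consumed = 0.681 × 137 = 93.3 mol = 1ξ₁ + 1ξ₂.
Selectivity: 1ξ₁ / (2ξ₂) = 0.754 → ξ₁ = 1.508 ξ₂.
Substitute: (1·1.508 + 1) ξ₂ = 93.3 → ξ₂ = 37.2 mol, ξ₁ = 56.1 mol.
Outlet amounts (n = n₀ + Σ ν·ξ):
  G: 137 − 1(56.1) − 1(37.2) = 43.7
  D: 0 + 1(56.1) = 56.1
  A: 0 + 2(37.2) = 74.4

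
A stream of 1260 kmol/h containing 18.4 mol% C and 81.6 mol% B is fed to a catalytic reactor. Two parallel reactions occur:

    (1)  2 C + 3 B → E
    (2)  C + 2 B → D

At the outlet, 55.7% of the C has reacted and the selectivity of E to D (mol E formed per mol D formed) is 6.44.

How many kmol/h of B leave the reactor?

830 kmol/h

Conversion of C: C consumed = 0.557 × 231.8 = 129.1 kmol/h = 2ξ₁ + 1ξ₂.
Selectivity: 1ξ₁ / (1ξ₂) = 6.44 → ξ₁ = 6.44 ξ₂.
Substitute: (2·6.44 + 1) ξ₂ = 129.1 → ξ₂ = 9.304 kmol/h, ξ₁ = 59.92 kmol/h.
Outlet amounts (n = n₀ + Σ ν·ξ):
  C: 231.8 − 2(59.92) − 1(9.304) = 102.7
  B: 1028 − 3(59.92) − 2(9.304) = 829.8
  E: 0 + 1(59.92) = 59.92
  D: 0 + 1(9.304) = 9.304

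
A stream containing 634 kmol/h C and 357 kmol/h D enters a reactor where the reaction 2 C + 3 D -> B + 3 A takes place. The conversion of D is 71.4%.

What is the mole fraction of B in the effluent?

D reacted = 0.714 × 357 = 254.9 kmol/h; ν_D = −3, so ξ = 254.9/3 = 84.97 kmol/h.
Outlet amounts (n = n₀ + ν ξ):
  C: 634 − 2(84.97) = 464.1
  D: 357 − 3(84.97) = 102.1
  B: 0 + 1(84.97) = 84.97
  A: 0 + 3(84.97) = 254.9
Total out = 906 kmol/h; y_B = 84.97 / 906 = 0.09378.

0.0938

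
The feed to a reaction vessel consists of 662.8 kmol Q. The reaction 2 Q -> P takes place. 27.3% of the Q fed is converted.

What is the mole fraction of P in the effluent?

0.158

Q reacted = 0.273 × 662.8 = 180.9 kmol; ν_Q = −2, so ξ = 180.9/2 = 90.47 kmol.
Outlet amounts (n = n₀ + ν ξ):
  Q: 662.8 − 2(90.47) = 481.9
  P: 0 + 1(90.47) = 90.47
Total out = 572.3 kmol; y_P = 90.47 / 572.3 = 0.1581.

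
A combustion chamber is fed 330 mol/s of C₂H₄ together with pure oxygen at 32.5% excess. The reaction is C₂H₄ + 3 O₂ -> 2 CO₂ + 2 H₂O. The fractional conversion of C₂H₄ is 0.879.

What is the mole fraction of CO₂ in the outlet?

0.353

Stoichiometric O₂ = 3 × 330 = 990 mol/s; O₂ fed = 990 × 1.325 = 1312 mol/s.
Fuel reacted = 0.879 × 330 → ξ = 290.1 mol/s.
Outlet (n = n₀ + ν ξ):
  C₂H₄: 330 − 1(290.1) = 39.93
  O₂: 1312 − 3(290.1) = 441.5
  CO₂: 0 + 2(290.1) = 580.1
  H₂O: 0 + 2(290.1) = 580.1
Total out = 1642 mol/s; y_CO₂ = 580.1 / 1642 = 0.3534.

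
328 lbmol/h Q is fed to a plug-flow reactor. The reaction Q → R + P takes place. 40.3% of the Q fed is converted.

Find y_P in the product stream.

Q reacted = 0.403 × 328 = 132.2 lbmol/h; ν_Q = −1, so ξ = 132.2/1 = 132.2 lbmol/h.
Outlet amounts (n = n₀ + ν ξ):
  Q: 328 − 1(132.2) = 195.8
  R: 0 + 1(132.2) = 132.2
  P: 0 + 1(132.2) = 132.2
Total out = 460.2 lbmol/h; y_P = 132.2 / 460.2 = 0.2872.

0.287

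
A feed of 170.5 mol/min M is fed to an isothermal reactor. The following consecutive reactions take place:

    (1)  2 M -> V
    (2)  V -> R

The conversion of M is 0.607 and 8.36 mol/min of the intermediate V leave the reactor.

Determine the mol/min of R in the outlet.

Conversion of M: M consumed = 2ξ₁ = 0.607 × 170.5 → ξ₁ = 51.75 mol/min.
V balance: n_V = 0 + 1ξ₁ − 1ξ₂ = 8.36 → ξ₂ = (1·51.75 − 8.36)/1 = 43.39 mol/min.
Outlet amounts (n = n₀ + Σ ν·ξ):
  M: 170.5 − 2(51.75) = 67.01
  V: 0 + 1(51.75) − 1(43.39) = 8.36
  R: 0 + 1(43.39) = 43.39

43.4 mol/min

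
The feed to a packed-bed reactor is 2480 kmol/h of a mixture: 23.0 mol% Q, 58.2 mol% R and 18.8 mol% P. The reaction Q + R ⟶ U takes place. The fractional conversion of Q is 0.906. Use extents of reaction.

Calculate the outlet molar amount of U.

517 kmol/h

Q reacted = 0.906 × 570.4 = 516.8 kmol/h; ν_Q = −1, so ξ = 516.8/1 = 516.8 kmol/h.
Outlet amounts (n = n₀ + ν ξ):
  Q: 570.4 − 1(516.8) = 53.62
  R: 1443 − 1(516.8) = 926.6
  U: 0 + 1(516.8) = 516.8
  P: 466.2 (inert)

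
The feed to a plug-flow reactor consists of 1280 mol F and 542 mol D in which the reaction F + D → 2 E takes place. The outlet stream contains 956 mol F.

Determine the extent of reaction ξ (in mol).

For F: n = n₀ − 1ξ → 956 = 1280 − 1ξ, giving ξ = 324 mol.
Outlet amounts (n = n₀ + ν ξ):
  F: 1280 − 1(324) = 956
  D: 542 − 1(324) = 218
  E: 0 + 2(324) = 648

ξ = 324 mol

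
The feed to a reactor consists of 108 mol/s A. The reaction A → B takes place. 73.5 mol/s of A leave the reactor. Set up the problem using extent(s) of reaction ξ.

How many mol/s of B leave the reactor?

For A: n = n₀ − 1ξ → 73.5 = 108 − 1ξ, giving ξ = 34.5 mol/s.
Outlet amounts (n = n₀ + ν ξ):
  A: 108 − 1(34.5) = 73.5
  B: 0 + 1(34.5) = 34.5

34.5 mol/s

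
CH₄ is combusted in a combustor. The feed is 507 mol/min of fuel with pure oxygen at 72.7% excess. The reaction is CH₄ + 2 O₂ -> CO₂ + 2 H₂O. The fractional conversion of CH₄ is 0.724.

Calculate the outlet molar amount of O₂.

Stoichiometric O₂ = 2 × 507 = 1014 mol/min; O₂ fed = 1014 × 1.727 = 1751 mol/min.
Fuel reacted = 0.724 × 507 → ξ = 367.1 mol/min.
Outlet (n = n₀ + ν ξ):
  CH₄: 507 − 1(367.1) = 139.9
  O₂: 1751 − 2(367.1) = 1017
  CO₂: 0 + 1(367.1) = 367.1
  H₂O: 0 + 2(367.1) = 734.1

1020 mol/min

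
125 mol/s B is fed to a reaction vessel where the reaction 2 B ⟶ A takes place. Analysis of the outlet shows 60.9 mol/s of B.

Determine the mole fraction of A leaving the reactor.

For B: n = n₀ − 2ξ → 60.9 = 125 − 2ξ, giving ξ = 32.05 mol/s.
Outlet amounts (n = n₀ + ν ξ):
  B: 125 − 2(32.05) = 60.9
  A: 0 + 1(32.05) = 32.05
Total out = 92.95 mol/s; y_A = 32.05 / 92.95 = 0.3448.

0.345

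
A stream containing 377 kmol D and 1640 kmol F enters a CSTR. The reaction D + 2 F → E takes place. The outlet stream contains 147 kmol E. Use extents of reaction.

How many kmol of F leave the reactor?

For E: n = n₀ + 1ξ → 147 = 0 + 1ξ, giving ξ = 147 kmol.
Outlet amounts (n = n₀ + ν ξ):
  D: 377 − 1(147) = 230
  F: 1640 − 2(147) = 1346
  E: 0 + 1(147) = 147

1350 kmol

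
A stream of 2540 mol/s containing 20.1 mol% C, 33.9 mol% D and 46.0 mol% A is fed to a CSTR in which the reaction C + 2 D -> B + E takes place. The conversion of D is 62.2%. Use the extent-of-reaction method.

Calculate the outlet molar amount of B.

268 mol/s

D reacted = 0.622 × 861.1 = 535.6 mol/s; ν_D = −2, so ξ = 535.6/2 = 267.8 mol/s.
Outlet amounts (n = n₀ + ν ξ):
  C: 510.5 − 1(267.8) = 242.8
  D: 861.1 − 2(267.8) = 325.5
  B: 0 + 1(267.8) = 267.8
  E: 0 + 1(267.8) = 267.8
  A: 1168 (inert)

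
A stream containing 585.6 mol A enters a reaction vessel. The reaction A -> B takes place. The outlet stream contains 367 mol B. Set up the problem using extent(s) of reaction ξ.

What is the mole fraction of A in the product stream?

For B: n = n₀ + 1ξ → 367 = 0 + 1ξ, giving ξ = 367 mol.
Outlet amounts (n = n₀ + ν ξ):
  A: 585.6 − 1(367) = 218.6
  B: 0 + 1(367) = 367
Total out = 585.6 mol; y_A = 218.6 / 585.6 = 0.3733.

0.373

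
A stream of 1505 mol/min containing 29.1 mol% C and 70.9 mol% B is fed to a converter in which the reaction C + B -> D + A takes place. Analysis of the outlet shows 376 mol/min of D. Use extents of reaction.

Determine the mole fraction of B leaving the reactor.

0.459

For D: n = n₀ + 1ξ → 376 = 0 + 1ξ, giving ξ = 376 mol/min.
Outlet amounts (n = n₀ + ν ξ):
  C: 438 − 1(376) = 61.95
  B: 1067 − 1(376) = 691
  D: 0 + 1(376) = 376
  A: 0 + 1(376) = 376
Total out = 1505 mol/min; y_B = 691 / 1505 = 0.4592.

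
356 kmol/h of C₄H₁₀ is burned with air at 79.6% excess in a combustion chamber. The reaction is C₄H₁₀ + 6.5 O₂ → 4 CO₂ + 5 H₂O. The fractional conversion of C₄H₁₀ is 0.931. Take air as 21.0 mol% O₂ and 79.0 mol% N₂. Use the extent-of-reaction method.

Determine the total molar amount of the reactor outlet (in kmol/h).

Stoichiometric O₂ = 6.5 × 356 = 2314 kmol/h; O₂ fed = 2314 × 1.796 = 4156 kmol/h.
N₂ fed = 4156 × 79/21 = 15630 kmol/h.
Fuel reacted = 0.931 × 356 → ξ = 331.4 kmol/h.
Outlet (n = n₀ + ν ξ):
  C₄H₁₀: 356 − 1(331.4) = 24.56
  O₂: 4156 − 6.5(331.4) = 2002
  N₂: 15630 (inert)
  CO₂: 0 + 4(331.4) = 1326
  H₂O: 0 + 5(331.4) = 1657
Total out = 24.56 + 2002 + 15630 + 1326 + 1657 = 20640 kmol/h.

20600 kmol/h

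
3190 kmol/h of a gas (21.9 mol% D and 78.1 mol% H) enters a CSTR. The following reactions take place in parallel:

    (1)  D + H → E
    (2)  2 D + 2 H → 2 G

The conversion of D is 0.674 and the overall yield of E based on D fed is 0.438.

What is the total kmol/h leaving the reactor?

2720 kmol/h

Yield of E: 1ξ₁ / 698.6 = 0.438 → ξ₁ = 306 kmol/h.
Conversion of D: 1ξ₁ + 2ξ₂ = 0.674 × 698.6 = 470.9 → ξ₂ = 82.44 kmol/h.
Outlet amounts (n = n₀ + Σ ν·ξ):
  D: 698.6 − 1(306) − 2(82.44) = 227.7
  H: 2491 − 1(306) − 2(82.44) = 2021
  E: 0 + 1(306) = 306
  G: 0 + 2(82.44) = 164.9
Total out = 227.7 + 2021 + 306 + 164.9 = 2719 kmol/h.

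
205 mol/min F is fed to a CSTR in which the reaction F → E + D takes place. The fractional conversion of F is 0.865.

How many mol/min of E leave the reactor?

177 mol/min

F reacted = 0.865 × 205 = 177.3 mol/min; ν_F = −1, so ξ = 177.3/1 = 177.3 mol/min.
Outlet amounts (n = n₀ + ν ξ):
  F: 205 − 1(177.3) = 27.68
  E: 0 + 1(177.3) = 177.3
  D: 0 + 1(177.3) = 177.3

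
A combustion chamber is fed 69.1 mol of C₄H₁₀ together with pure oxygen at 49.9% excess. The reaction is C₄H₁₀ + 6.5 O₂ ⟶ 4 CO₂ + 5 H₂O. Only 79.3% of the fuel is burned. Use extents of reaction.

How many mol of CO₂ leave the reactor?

Stoichiometric O₂ = 6.5 × 69.1 = 449.1 mol; O₂ fed = 449.1 × 1.499 = 673.3 mol.
Fuel reacted = 0.793 × 69.1 → ξ = 54.8 mol.
Outlet (n = n₀ + ν ξ):
  C₄H₁₀: 69.1 − 1(54.8) = 14.3
  O₂: 673.3 − 6.5(54.8) = 317.1
  CO₂: 0 + 4(54.8) = 219.2
  H₂O: 0 + 5(54.8) = 274

219 mol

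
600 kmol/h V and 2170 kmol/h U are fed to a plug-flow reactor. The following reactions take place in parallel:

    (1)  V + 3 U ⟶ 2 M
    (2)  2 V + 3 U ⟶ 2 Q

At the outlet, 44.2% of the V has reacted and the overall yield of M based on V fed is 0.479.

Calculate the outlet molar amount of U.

1560 kmol/h

Yield of M: 2ξ₁ / 600 = 0.479 → ξ₁ = 143.7 kmol/h.
Conversion of V: 1ξ₁ + 2ξ₂ = 0.442 × 600 = 265.2 → ξ₂ = 60.75 kmol/h.
Outlet amounts (n = n₀ + Σ ν·ξ):
  V: 600 − 1(143.7) − 2(60.75) = 334.8
  U: 2170 − 3(143.7) − 3(60.75) = 1557
  M: 0 + 2(143.7) = 287.4
  Q: 0 + 2(60.75) = 121.5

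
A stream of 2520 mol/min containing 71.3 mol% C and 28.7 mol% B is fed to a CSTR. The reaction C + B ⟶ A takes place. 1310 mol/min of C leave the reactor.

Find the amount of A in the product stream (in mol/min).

For C: n = n₀ − 1ξ → 1310 = 1797 − 1ξ, giving ξ = 486.8 mol/min.
Outlet amounts (n = n₀ + ν ξ):
  C: 1797 − 1(486.8) = 1310
  B: 723.2 − 1(486.8) = 236.5
  A: 0 + 1(486.8) = 486.8

487 mol/min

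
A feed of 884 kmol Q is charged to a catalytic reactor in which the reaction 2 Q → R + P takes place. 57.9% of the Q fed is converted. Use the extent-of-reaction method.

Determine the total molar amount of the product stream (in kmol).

Q reacted = 0.579 × 884 = 511.8 kmol; ν_Q = −2, so ξ = 511.8/2 = 255.9 kmol.
Outlet amounts (n = n₀ + ν ξ):
  Q: 884 − 2(255.9) = 372.2
  R: 0 + 1(255.9) = 255.9
  P: 0 + 1(255.9) = 255.9
Total out = 372.2 + 255.9 + 255.9 = 884 kmol.

884 kmol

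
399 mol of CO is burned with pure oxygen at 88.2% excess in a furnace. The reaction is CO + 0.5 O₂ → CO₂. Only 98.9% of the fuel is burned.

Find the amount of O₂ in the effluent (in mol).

178 mol

Stoichiometric O₂ = 0.5 × 399 = 199.5 mol; O₂ fed = 199.5 × 1.882 = 375.5 mol.
Fuel reacted = 0.989 × 399 → ξ = 394.6 mol.
Outlet (n = n₀ + ν ξ):
  CO: 399 − 1(394.6) = 4.389
  O₂: 375.5 − 0.5(394.6) = 178.2
  CO₂: 0 + 1(394.6) = 394.6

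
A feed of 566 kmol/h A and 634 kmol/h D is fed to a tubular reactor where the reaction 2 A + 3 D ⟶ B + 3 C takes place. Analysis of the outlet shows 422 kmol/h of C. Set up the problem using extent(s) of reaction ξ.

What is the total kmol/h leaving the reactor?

1060 kmol/h

For C: n = n₀ + 3ξ → 422 = 0 + 3ξ, giving ξ = 140.7 kmol/h.
Outlet amounts (n = n₀ + ν ξ):
  A: 566 − 2(140.7) = 284.7
  D: 634 − 3(140.7) = 212
  B: 0 + 1(140.7) = 140.7
  C: 0 + 3(140.7) = 422
Total out = 284.7 + 212 + 140.7 + 422 = 1059 kmol/h.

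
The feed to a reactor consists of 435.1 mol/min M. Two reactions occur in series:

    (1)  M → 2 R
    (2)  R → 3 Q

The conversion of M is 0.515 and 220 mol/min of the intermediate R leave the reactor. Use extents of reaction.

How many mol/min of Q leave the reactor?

684 mol/min

Conversion of M: M consumed = 1ξ₁ = 0.515 × 435.1 → ξ₁ = 224.1 mol/min.
R balance: n_R = 0 + 2ξ₁ − 1ξ₂ = 220 → ξ₂ = (2·224.1 − 220)/1 = 228.2 mol/min.
Outlet amounts (n = n₀ + Σ ν·ξ):
  M: 435.1 − 1(224.1) = 211
  R: 0 + 2(224.1) − 1(228.2) = 220
  Q: 0 + 3(228.2) = 684.5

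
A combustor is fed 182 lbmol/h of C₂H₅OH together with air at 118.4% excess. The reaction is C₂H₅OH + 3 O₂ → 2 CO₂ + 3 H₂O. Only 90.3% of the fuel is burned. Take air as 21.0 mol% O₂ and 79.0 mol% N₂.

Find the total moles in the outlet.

Stoichiometric O₂ = 3 × 182 = 546 lbmol/h; O₂ fed = 546 × 2.184 = 1192 lbmol/h.
N₂ fed = 1192 × 79/21 = 4486 lbmol/h.
Fuel reacted = 0.903 × 182 → ξ = 164.3 lbmol/h.
Outlet (n = n₀ + ν ξ):
  C₂H₅OH: 182 − 1(164.3) = 17.65
  O₂: 1192 − 3(164.3) = 699.4
  N₂: 4486 (inert)
  CO₂: 0 + 2(164.3) = 328.7
  H₂O: 0 + 3(164.3) = 493
Total out = 17.65 + 699.4 + 4486 + 328.7 + 493 = 6025 lbmol/h.

6020 lbmol/h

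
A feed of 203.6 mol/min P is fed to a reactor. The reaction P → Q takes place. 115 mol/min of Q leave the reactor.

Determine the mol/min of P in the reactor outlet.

For Q: n = n₀ + 1ξ → 115 = 0 + 1ξ, giving ξ = 115 mol/min.
Outlet amounts (n = n₀ + ν ξ):
  P: 203.6 − 1(115) = 88.6
  Q: 0 + 1(115) = 115

88.6 mol/min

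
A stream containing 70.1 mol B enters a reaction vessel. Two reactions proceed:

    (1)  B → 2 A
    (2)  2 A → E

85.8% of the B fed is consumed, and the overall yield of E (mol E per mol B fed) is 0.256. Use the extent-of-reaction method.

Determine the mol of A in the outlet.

Conversion of B: B consumed = 1ξ₁ = 0.858 × 70.1 → ξ₁ = 60.15 mol.
Yield of E: 1ξ₂ / 70.1 = 0.256 → ξ₂ = 17.95 mol.
Outlet amounts (n = n₀ + Σ ν·ξ):
  B: 70.1 − 1(60.15) = 9.954
  A: 0 + 2(60.15) − 2(17.95) = 84.4
  E: 0 + 1(17.95) = 17.95

84.4 mol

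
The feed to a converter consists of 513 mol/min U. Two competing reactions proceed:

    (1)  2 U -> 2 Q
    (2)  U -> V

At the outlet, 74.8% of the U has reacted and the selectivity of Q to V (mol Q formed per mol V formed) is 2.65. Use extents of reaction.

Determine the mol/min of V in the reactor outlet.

Conversion of U: U consumed = 0.748 × 513 = 383.7 mol/min = 2ξ₁ + 1ξ₂.
Selectivity: 2ξ₁ / (1ξ₂) = 2.65 → ξ₁ = 1.325 ξ₂.
Substitute: (2·1.325 + 1) ξ₂ = 383.7 → ξ₂ = 105.1 mol/min, ξ₁ = 139.3 mol/min.
Outlet amounts (n = n₀ + Σ ν·ξ):
  U: 513 − 2(139.3) − 1(105.1) = 129.3
  Q: 0 + 2(139.3) = 278.6
  V: 0 + 1(105.1) = 105.1

105 mol/min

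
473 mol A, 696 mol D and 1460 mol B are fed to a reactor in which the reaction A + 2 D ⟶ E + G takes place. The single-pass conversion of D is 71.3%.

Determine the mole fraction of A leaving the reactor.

D reacted = 0.713 × 696 = 496.2 mol; ν_D = −2, so ξ = 496.2/2 = 248.1 mol.
Outlet amounts (n = n₀ + ν ξ):
  A: 473 − 1(248.1) = 224.9
  D: 696 − 2(248.1) = 199.8
  E: 0 + 1(248.1) = 248.1
  G: 0 + 1(248.1) = 248.1
  B: 1460 (inert)
Total out = 2381 mol; y_A = 224.9 / 2381 = 0.09445.

0.0945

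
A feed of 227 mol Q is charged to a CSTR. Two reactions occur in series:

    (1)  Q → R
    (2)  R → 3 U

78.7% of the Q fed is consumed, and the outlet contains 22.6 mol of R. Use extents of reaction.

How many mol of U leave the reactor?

468 mol

Conversion of Q: Q consumed = 1ξ₁ = 0.787 × 227 → ξ₁ = 178.6 mol.
R balance: n_R = 0 + 1ξ₁ − 1ξ₂ = 22.6 → ξ₂ = (1·178.6 − 22.6)/1 = 156 mol.
Outlet amounts (n = n₀ + Σ ν·ξ):
  Q: 227 − 1(178.6) = 48.35
  R: 0 + 1(178.6) − 1(156) = 22.6
  U: 0 + 3(156) = 468.1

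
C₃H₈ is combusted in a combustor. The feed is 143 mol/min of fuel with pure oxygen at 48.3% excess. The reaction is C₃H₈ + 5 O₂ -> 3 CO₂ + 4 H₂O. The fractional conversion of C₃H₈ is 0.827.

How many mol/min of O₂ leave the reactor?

Stoichiometric O₂ = 5 × 143 = 715 mol/min; O₂ fed = 715 × 1.483 = 1060 mol/min.
Fuel reacted = 0.827 × 143 → ξ = 118.3 mol/min.
Outlet (n = n₀ + ν ξ):
  C₃H₈: 143 − 1(118.3) = 24.74
  O₂: 1060 − 5(118.3) = 469
  CO₂: 0 + 3(118.3) = 354.8
  H₂O: 0 + 4(118.3) = 473

469 mol/min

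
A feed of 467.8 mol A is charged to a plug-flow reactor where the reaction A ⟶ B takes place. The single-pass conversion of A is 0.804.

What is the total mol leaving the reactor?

468 mol

A reacted = 0.804 × 467.8 = 376.1 mol; ν_A = −1, so ξ = 376.1/1 = 376.1 mol.
Outlet amounts (n = n₀ + ν ξ):
  A: 467.8 − 1(376.1) = 91.69
  B: 0 + 1(376.1) = 376.1
Total out = 91.69 + 376.1 = 467.8 mol.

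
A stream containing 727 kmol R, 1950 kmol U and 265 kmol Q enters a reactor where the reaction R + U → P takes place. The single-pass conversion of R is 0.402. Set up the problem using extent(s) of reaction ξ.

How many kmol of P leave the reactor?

292 kmol

R reacted = 0.402 × 727 = 292.3 kmol; ν_R = −1, so ξ = 292.3/1 = 292.3 kmol.
Outlet amounts (n = n₀ + ν ξ):
  R: 727 − 1(292.3) = 434.7
  U: 1950 − 1(292.3) = 1658
  P: 0 + 1(292.3) = 292.3
  Q: 265 (inert)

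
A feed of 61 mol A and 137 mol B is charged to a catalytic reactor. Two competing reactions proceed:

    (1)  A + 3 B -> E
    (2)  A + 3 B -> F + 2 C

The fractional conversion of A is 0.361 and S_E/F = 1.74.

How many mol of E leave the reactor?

Conversion of A: A consumed = 0.361 × 61 = 22.02 mol = 1ξ₁ + 1ξ₂.
Selectivity: 1ξ₁ / (1ξ₂) = 1.74 → ξ₁ = 1.74 ξ₂.
Substitute: (1·1.74 + 1) ξ₂ = 22.02 → ξ₂ = 8.037 mol, ξ₁ = 13.98 mol.
Outlet amounts (n = n₀ + Σ ν·ξ):
  A: 61 − 1(13.98) − 1(8.037) = 38.98
  B: 137 − 3(13.98) − 3(8.037) = 70.94
  E: 0 + 1(13.98) = 13.98
  F: 0 + 1(8.037) = 8.037
  C: 0 + 2(8.037) = 16.07

14 mol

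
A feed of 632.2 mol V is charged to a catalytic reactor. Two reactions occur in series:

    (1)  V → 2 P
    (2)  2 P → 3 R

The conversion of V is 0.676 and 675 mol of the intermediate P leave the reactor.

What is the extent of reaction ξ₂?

Conversion of V: V consumed = 1ξ₁ = 0.676 × 632.2 → ξ₁ = 427.4 mol.
P balance: n_P = 0 + 2ξ₁ − 2ξ₂ = 675 → ξ₂ = (2·427.4 − 675)/2 = 89.87 mol.
Outlet amounts (n = n₀ + Σ ν·ξ):
  V: 632.2 − 1(427.4) = 204.8
  P: 0 + 2(427.4) − 2(89.87) = 675
  R: 0 + 3(89.87) = 269.6

ξ₂ = 89.9 mol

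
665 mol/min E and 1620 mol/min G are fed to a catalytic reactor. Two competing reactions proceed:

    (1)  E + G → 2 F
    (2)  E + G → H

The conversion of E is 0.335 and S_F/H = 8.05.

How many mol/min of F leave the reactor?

357 mol/min

Conversion of E: E consumed = 0.335 × 665 = 222.8 mol/min = 1ξ₁ + 1ξ₂.
Selectivity: 2ξ₁ / (1ξ₂) = 8.05 → ξ₁ = 4.025 ξ₂.
Substitute: (1·4.025 + 1) ξ₂ = 222.8 → ξ₂ = 44.33 mol/min, ξ₁ = 178.4 mol/min.
Outlet amounts (n = n₀ + Σ ν·ξ):
  E: 665 − 1(178.4) − 1(44.33) = 442.2
  G: 1620 − 1(178.4) − 1(44.33) = 1397
  F: 0 + 2(178.4) = 356.9
  H: 0 + 1(44.33) = 44.33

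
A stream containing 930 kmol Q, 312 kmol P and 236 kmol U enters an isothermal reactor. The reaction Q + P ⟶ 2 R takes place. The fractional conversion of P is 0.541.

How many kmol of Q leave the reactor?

P reacted = 0.541 × 312 = 168.8 kmol; ν_P = −1, so ξ = 168.8/1 = 168.8 kmol.
Outlet amounts (n = n₀ + ν ξ):
  Q: 930 − 1(168.8) = 761.2
  P: 312 − 1(168.8) = 143.2
  R: 0 + 2(168.8) = 337.6
  U: 236 (inert)

761 kmol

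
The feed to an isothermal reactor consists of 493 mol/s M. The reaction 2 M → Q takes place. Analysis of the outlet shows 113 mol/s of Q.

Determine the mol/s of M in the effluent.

267 mol/s

For Q: n = n₀ + 1ξ → 113 = 0 + 1ξ, giving ξ = 113 mol/s.
Outlet amounts (n = n₀ + ν ξ):
  M: 493 − 2(113) = 267
  Q: 0 + 1(113) = 113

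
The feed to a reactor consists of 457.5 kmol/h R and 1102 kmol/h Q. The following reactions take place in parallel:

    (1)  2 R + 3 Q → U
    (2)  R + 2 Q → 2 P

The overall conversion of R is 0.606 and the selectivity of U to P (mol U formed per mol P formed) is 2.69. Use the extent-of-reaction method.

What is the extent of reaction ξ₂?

Conversion of R: R consumed = 0.606 × 457.5 = 277.2 kmol/h = 2ξ₁ + 1ξ₂.
Selectivity: 1ξ₁ / (2ξ₂) = 2.69 → ξ₁ = 5.38 ξ₂.
Substitute: (2·5.38 + 1) ξ₂ = 277.2 → ξ₂ = 23.58 kmol/h, ξ₁ = 126.8 kmol/h.
Outlet amounts (n = n₀ + Σ ν·ξ):
  R: 457.5 − 2(126.8) − 1(23.58) = 180.3
  Q: 1102 − 3(126.8) − 2(23.58) = 674.3
  U: 0 + 1(126.8) = 126.8
  P: 0 + 2(23.58) = 47.15

ξ₂ = 23.6 kmol/h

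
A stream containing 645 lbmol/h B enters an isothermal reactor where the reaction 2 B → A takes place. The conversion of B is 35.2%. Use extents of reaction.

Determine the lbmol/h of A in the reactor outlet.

114 lbmol/h

B reacted = 0.352 × 645 = 227 lbmol/h; ν_B = −2, so ξ = 227/2 = 113.5 lbmol/h.
Outlet amounts (n = n₀ + ν ξ):
  B: 645 − 2(113.5) = 418
  A: 0 + 1(113.5) = 113.5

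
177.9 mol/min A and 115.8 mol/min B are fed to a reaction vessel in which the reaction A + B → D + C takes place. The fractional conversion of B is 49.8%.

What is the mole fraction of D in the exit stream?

0.196

B reacted = 0.498 × 115.8 = 57.67 mol/min; ν_B = −1, so ξ = 57.67/1 = 57.67 mol/min.
Outlet amounts (n = n₀ + ν ξ):
  A: 177.9 − 1(57.67) = 120.2
  B: 115.8 − 1(57.67) = 58.13
  D: 0 + 1(57.67) = 57.67
  C: 0 + 1(57.67) = 57.67
Total out = 293.7 mol/min; y_D = 57.67 / 293.7 = 0.1964.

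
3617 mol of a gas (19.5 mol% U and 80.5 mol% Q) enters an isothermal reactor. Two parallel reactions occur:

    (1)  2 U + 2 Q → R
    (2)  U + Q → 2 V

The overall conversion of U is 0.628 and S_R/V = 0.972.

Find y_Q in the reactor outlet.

0.799

Conversion of U: U consumed = 0.628 × 705.3 = 442.9 mol = 2ξ₁ + 1ξ₂.
Selectivity: 1ξ₁ / (2ξ₂) = 0.972 → ξ₁ = 1.944 ξ₂.
Substitute: (2·1.944 + 1) ξ₂ = 442.9 → ξ₂ = 90.62 mol, ξ₁ = 176.2 mol.
Outlet amounts (n = n₀ + Σ ν·ξ):
  U: 705.3 − 2(176.2) − 1(90.62) = 262.4
  Q: 2912 − 2(176.2) − 1(90.62) = 2469
  R: 0 + 1(176.2) = 176.2
  V: 0 + 2(90.62) = 181.2
Total out = 3089 mol; y_Q = 2469 / 3089 = 0.7993.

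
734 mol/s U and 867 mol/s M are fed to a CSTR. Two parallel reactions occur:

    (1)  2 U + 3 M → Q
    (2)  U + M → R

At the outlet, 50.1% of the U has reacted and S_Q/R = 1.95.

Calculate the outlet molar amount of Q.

146 mol/s

Conversion of U: U consumed = 0.501 × 734 = 367.7 mol/s = 2ξ₁ + 1ξ₂.
Selectivity: 1ξ₁ / (1ξ₂) = 1.95 → ξ₁ = 1.95 ξ₂.
Substitute: (2·1.95 + 1) ξ₂ = 367.7 → ξ₂ = 75.05 mol/s, ξ₁ = 146.3 mol/s.
Outlet amounts (n = n₀ + Σ ν·ξ):
  U: 734 − 2(146.3) − 1(75.05) = 366.3
  M: 867 − 3(146.3) − 1(75.05) = 352.9
  Q: 0 + 1(146.3) = 146.3
  R: 0 + 1(75.05) = 75.05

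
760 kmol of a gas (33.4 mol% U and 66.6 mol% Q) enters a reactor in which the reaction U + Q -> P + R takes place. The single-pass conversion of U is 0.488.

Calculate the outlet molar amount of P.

U reacted = 0.488 × 253.8 = 123.9 kmol; ν_U = −1, so ξ = 123.9/1 = 123.9 kmol.
Outlet amounts (n = n₀ + ν ξ):
  U: 253.8 − 1(123.9) = 130
  Q: 506.2 − 1(123.9) = 382.3
  P: 0 + 1(123.9) = 123.9
  R: 0 + 1(123.9) = 123.9

124 kmol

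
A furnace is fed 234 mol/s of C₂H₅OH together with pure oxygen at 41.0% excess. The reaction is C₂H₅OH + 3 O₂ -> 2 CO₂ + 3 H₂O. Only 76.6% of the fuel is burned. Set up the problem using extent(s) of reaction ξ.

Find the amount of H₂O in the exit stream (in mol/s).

538 mol/s

Stoichiometric O₂ = 3 × 234 = 702 mol/s; O₂ fed = 702 × 1.410 = 989.8 mol/s.
Fuel reacted = 0.766 × 234 → ξ = 179.2 mol/s.
Outlet (n = n₀ + ν ξ):
  C₂H₅OH: 234 − 1(179.2) = 54.76
  O₂: 989.8 − 3(179.2) = 452.1
  CO₂: 0 + 2(179.2) = 358.5
  H₂O: 0 + 3(179.2) = 537.7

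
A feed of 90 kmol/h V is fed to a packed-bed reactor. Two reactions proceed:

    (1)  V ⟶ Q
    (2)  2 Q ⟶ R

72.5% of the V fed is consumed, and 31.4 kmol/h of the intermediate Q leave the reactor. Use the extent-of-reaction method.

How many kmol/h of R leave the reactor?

16.9 kmol/h

Conversion of V: V consumed = 1ξ₁ = 0.725 × 90 → ξ₁ = 65.25 kmol/h.
Q balance: n_Q = 0 + 1ξ₁ − 2ξ₂ = 31.4 → ξ₂ = (1·65.25 − 31.4)/2 = 16.93 kmol/h.
Outlet amounts (n = n₀ + Σ ν·ξ):
  V: 90 − 1(65.25) = 24.75
  Q: 0 + 1(65.25) − 2(16.93) = 31.4
  R: 0 + 1(16.93) = 16.93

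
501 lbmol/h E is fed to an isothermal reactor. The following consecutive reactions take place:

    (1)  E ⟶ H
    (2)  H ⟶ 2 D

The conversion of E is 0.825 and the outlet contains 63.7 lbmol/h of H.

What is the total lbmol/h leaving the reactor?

851 lbmol/h

Conversion of E: E consumed = 1ξ₁ = 0.825 × 501 → ξ₁ = 413.3 lbmol/h.
H balance: n_H = 0 + 1ξ₁ − 1ξ₂ = 63.7 → ξ₂ = (1·413.3 − 63.7)/1 = 349.6 lbmol/h.
Outlet amounts (n = n₀ + Σ ν·ξ):
  E: 501 − 1(413.3) = 87.68
  H: 0 + 1(413.3) − 1(349.6) = 63.7
  D: 0 + 2(349.6) = 699.2
Total out = 87.68 + 63.7 + 699.2 = 850.6 lbmol/h.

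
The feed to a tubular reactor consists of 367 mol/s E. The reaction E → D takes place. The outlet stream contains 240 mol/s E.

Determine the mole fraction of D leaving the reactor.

For E: n = n₀ − 1ξ → 240 = 367 − 1ξ, giving ξ = 127 mol/s.
Outlet amounts (n = n₀ + ν ξ):
  E: 367 − 1(127) = 240
  D: 0 + 1(127) = 127
Total out = 367 mol/s; y_D = 127 / 367 = 0.346.

0.346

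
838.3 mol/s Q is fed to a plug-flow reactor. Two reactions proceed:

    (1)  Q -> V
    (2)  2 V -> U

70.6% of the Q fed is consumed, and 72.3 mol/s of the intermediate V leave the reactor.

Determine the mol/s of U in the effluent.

Conversion of Q: Q consumed = 1ξ₁ = 0.706 × 838.3 → ξ₁ = 591.8 mol/s.
V balance: n_V = 0 + 1ξ₁ − 2ξ₂ = 72.3 → ξ₂ = (1·591.8 − 72.3)/2 = 259.8 mol/s.
Outlet amounts (n = n₀ + Σ ν·ξ):
  Q: 838.3 − 1(591.8) = 246.5
  V: 0 + 1(591.8) − 2(259.8) = 72.3
  U: 0 + 1(259.8) = 259.8

260 mol/s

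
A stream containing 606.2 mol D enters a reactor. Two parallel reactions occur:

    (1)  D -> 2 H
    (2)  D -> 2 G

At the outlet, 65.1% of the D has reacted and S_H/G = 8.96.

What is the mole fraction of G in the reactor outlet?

0.0792

Conversion of D: D consumed = 0.651 × 606.2 = 394.6 mol = 1ξ₁ + 1ξ₂.
Selectivity: 2ξ₁ / (2ξ₂) = 8.96 → ξ₁ = 8.96 ξ₂.
Substitute: (1·8.96 + 1) ξ₂ = 394.6 → ξ₂ = 39.62 mol, ξ₁ = 355 mol.
Outlet amounts (n = n₀ + Σ ν·ξ):
  D: 606.2 − 1(355) − 1(39.62) = 211.6
  H: 0 + 2(355) = 710
  G: 0 + 2(39.62) = 79.24
Total out = 1001 mol; y_G = 79.24 / 1001 = 0.07918.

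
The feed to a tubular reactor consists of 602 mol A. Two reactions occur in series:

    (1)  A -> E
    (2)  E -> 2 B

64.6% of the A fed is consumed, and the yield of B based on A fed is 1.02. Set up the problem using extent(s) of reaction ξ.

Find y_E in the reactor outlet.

0.0901

Conversion of A: A consumed = 1ξ₁ = 0.646 × 602 → ξ₁ = 388.9 mol.
Yield of B: 2ξ₂ / 602 = 1.02 → ξ₂ = 307 mol.
Outlet amounts (n = n₀ + Σ ν·ξ):
  A: 602 − 1(388.9) = 213.1
  E: 0 + 1(388.9) − 1(307) = 81.87
  B: 0 + 2(307) = 614
Total out = 909 mol; y_E = 81.87 / 909 = 0.09007.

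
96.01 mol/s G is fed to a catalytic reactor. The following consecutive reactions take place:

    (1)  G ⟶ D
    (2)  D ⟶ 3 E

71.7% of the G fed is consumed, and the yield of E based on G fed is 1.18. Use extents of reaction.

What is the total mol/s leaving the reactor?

172 mol/s

Conversion of G: G consumed = 1ξ₁ = 0.717 × 96.01 → ξ₁ = 68.84 mol/s.
Yield of E: 3ξ₂ / 96.01 = 1.18 → ξ₂ = 37.76 mol/s.
Outlet amounts (n = n₀ + Σ ν·ξ):
  G: 96.01 − 1(68.84) = 27.17
  D: 0 + 1(68.84) − 1(37.76) = 31.08
  E: 0 + 3(37.76) = 113.3
Total out = 27.17 + 31.08 + 113.3 = 171.5 mol/s.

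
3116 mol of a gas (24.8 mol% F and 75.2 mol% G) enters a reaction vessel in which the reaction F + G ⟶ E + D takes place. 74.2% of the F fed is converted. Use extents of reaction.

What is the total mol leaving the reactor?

3120 mol

F reacted = 0.742 × 772.8 = 573.4 mol; ν_F = −1, so ξ = 573.4/1 = 573.4 mol.
Outlet amounts (n = n₀ + ν ξ):
  F: 772.8 − 1(573.4) = 199.4
  G: 2343 − 1(573.4) = 1770
  E: 0 + 1(573.4) = 573.4
  D: 0 + 1(573.4) = 573.4
Total out = 199.4 + 1770 + 573.4 + 573.4 = 3116 mol.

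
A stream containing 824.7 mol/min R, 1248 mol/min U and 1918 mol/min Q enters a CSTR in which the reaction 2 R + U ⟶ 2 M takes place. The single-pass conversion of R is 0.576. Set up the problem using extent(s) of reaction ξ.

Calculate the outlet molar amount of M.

475 mol/min

R reacted = 0.576 × 824.7 = 475 mol/min; ν_R = −2, so ξ = 475/2 = 237.5 mol/min.
Outlet amounts (n = n₀ + ν ξ):
  R: 824.7 − 2(237.5) = 349.7
  U: 1248 − 1(237.5) = 1010
  M: 0 + 2(237.5) = 475
  Q: 1918 (inert)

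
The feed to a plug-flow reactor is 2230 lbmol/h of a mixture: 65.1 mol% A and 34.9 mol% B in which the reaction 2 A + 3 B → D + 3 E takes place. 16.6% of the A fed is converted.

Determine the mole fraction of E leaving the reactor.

0.171

A reacted = 0.166 × 1452 = 241 lbmol/h; ν_A = −2, so ξ = 241/2 = 120.5 lbmol/h.
Outlet amounts (n = n₀ + ν ξ):
  A: 1452 − 2(120.5) = 1211
  B: 778.3 − 3(120.5) = 416.8
  D: 0 + 1(120.5) = 120.5
  E: 0 + 3(120.5) = 361.5
Total out = 2110 lbmol/h; y_E = 361.5 / 2110 = 0.1714.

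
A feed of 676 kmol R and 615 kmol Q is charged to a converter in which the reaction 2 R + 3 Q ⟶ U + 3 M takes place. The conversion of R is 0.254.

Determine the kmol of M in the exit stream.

R reacted = 0.254 × 676 = 171.7 kmol; ν_R = −2, so ξ = 171.7/2 = 85.85 kmol.
Outlet amounts (n = n₀ + ν ξ):
  R: 676 − 2(85.85) = 504.3
  Q: 615 − 3(85.85) = 357.4
  U: 0 + 1(85.85) = 85.85
  M: 0 + 3(85.85) = 257.6

258 kmol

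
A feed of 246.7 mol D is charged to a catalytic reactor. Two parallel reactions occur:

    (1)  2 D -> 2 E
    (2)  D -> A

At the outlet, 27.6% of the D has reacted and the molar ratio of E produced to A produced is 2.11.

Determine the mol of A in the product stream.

Conversion of D: D consumed = 0.276 × 246.7 = 68.09 mol = 2ξ₁ + 1ξ₂.
Selectivity: 2ξ₁ / (1ξ₂) = 2.11 → ξ₁ = 1.055 ξ₂.
Substitute: (2·1.055 + 1) ξ₂ = 68.09 → ξ₂ = 21.89 mol, ξ₁ = 23.1 mol.
Outlet amounts (n = n₀ + Σ ν·ξ):
  D: 246.7 − 2(23.1) − 1(21.89) = 178.6
  E: 0 + 2(23.1) = 46.2
  A: 0 + 1(21.89) = 21.89

21.9 mol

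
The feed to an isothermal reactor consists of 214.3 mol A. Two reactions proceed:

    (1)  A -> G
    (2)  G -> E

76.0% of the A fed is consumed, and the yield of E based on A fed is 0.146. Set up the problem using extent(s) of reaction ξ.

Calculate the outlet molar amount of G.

132 mol

Conversion of A: A consumed = 1ξ₁ = 0.76 × 214.3 → ξ₁ = 162.9 mol.
Yield of E: 1ξ₂ / 214.3 = 0.146 → ξ₂ = 31.29 mol.
Outlet amounts (n = n₀ + Σ ν·ξ):
  A: 214.3 − 1(162.9) = 51.43
  G: 0 + 1(162.9) − 1(31.29) = 131.6
  E: 0 + 1(31.29) = 31.29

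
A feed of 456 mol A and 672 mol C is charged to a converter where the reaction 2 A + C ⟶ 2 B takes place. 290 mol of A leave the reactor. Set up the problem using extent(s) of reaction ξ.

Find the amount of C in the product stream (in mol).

589 mol

For A: n = n₀ − 2ξ → 290 = 456 − 2ξ, giving ξ = 83 mol.
Outlet amounts (n = n₀ + ν ξ):
  A: 456 − 2(83) = 290
  C: 672 − 1(83) = 589
  B: 0 + 2(83) = 166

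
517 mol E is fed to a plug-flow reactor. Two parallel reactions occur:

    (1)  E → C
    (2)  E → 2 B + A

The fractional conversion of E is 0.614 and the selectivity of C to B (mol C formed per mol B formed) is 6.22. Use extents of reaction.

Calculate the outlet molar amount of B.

Conversion of E: E consumed = 0.614 × 517 = 317.4 mol = 1ξ₁ + 1ξ₂.
Selectivity: 1ξ₁ / (2ξ₂) = 6.22 → ξ₁ = 12.44 ξ₂.
Substitute: (1·12.44 + 1) ξ₂ = 317.4 → ξ₂ = 23.62 mol, ξ₁ = 293.8 mol.
Outlet amounts (n = n₀ + Σ ν·ξ):
  E: 517 − 1(293.8) − 1(23.62) = 199.6
  C: 0 + 1(293.8) = 293.8
  B: 0 + 2(23.62) = 47.24
  A: 0 + 1(23.62) = 23.62

47.2 mol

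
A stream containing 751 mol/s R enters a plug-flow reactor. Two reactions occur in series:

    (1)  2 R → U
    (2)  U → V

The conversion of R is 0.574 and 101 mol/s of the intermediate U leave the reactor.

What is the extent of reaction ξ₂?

ξ₂ = 115 mol/s

Conversion of R: R consumed = 2ξ₁ = 0.574 × 751 → ξ₁ = 215.5 mol/s.
U balance: n_U = 0 + 1ξ₁ − 1ξ₂ = 101 → ξ₂ = (1·215.5 − 101)/1 = 114.5 mol/s.
Outlet amounts (n = n₀ + Σ ν·ξ):
  R: 751 − 2(215.5) = 319.9
  U: 0 + 1(215.5) − 1(114.5) = 101
  V: 0 + 1(114.5) = 114.5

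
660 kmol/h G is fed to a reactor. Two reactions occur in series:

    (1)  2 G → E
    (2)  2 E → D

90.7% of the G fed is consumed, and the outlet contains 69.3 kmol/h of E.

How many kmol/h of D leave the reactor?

Conversion of G: G consumed = 2ξ₁ = 0.907 × 660 → ξ₁ = 299.3 kmol/h.
E balance: n_E = 0 + 1ξ₁ − 2ξ₂ = 69.3 → ξ₂ = (1·299.3 − 69.3)/2 = 115 kmol/h.
Outlet amounts (n = n₀ + Σ ν·ξ):
  G: 660 − 2(299.3) = 61.38
  E: 0 + 1(299.3) − 2(115) = 69.3
  D: 0 + 1(115) = 115

115 kmol/h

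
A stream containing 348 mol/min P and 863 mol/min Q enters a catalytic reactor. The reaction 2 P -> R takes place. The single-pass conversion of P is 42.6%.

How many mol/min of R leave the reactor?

74.1 mol/min

P reacted = 0.426 × 348 = 148.2 mol/min; ν_P = −2, so ξ = 148.2/2 = 74.12 mol/min.
Outlet amounts (n = n₀ + ν ξ):
  P: 348 − 2(74.12) = 199.8
  R: 0 + 1(74.12) = 74.12
  Q: 863 (inert)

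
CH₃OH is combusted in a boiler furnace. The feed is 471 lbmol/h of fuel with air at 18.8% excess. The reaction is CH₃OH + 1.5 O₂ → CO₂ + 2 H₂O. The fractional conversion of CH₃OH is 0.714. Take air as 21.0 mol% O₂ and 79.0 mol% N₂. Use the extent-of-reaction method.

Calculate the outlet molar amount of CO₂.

336 lbmol/h

Stoichiometric O₂ = 1.5 × 471 = 706.5 lbmol/h; O₂ fed = 706.5 × 1.188 = 839.3 lbmol/h.
N₂ fed = 839.3 × 79/21 = 3157 lbmol/h.
Fuel reacted = 0.714 × 471 → ξ = 336.3 lbmol/h.
Outlet (n = n₀ + ν ξ):
  CH₃OH: 471 − 1(336.3) = 134.7
  O₂: 839.3 − 1.5(336.3) = 334.9
  N₂: 3157 (inert)
  CO₂: 0 + 1(336.3) = 336.3
  H₂O: 0 + 2(336.3) = 672.6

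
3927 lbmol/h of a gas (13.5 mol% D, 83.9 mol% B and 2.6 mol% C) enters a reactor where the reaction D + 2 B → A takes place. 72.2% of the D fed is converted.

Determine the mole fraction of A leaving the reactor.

D reacted = 0.722 × 530.1 = 382.8 lbmol/h; ν_D = −1, so ξ = 382.8/1 = 382.8 lbmol/h.
Outlet amounts (n = n₀ + ν ξ):
  D: 530.1 − 1(382.8) = 147.4
  B: 3295 − 2(382.8) = 2529
  A: 0 + 1(382.8) = 382.8
  C: 102.1 (inert)
Total out = 3161 lbmol/h; y_A = 382.8 / 3161 = 0.1211.

0.121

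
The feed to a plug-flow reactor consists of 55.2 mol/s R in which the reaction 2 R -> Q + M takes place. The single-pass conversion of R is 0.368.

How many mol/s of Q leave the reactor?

10.2 mol/s

R reacted = 0.368 × 55.2 = 20.31 mol/s; ν_R = −2, so ξ = 20.31/2 = 10.16 mol/s.
Outlet amounts (n = n₀ + ν ξ):
  R: 55.2 − 2(10.16) = 34.89
  Q: 0 + 1(10.16) = 10.16
  M: 0 + 1(10.16) = 10.16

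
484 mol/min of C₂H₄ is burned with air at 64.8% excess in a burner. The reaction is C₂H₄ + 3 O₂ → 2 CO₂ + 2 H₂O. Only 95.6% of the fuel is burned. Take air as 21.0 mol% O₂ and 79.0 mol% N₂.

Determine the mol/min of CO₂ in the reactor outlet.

925 mol/min

Stoichiometric O₂ = 3 × 484 = 1452 mol/min; O₂ fed = 1452 × 1.648 = 2393 mol/min.
N₂ fed = 2393 × 79/21 = 9002 mol/min.
Fuel reacted = 0.956 × 484 → ξ = 462.7 mol/min.
Outlet (n = n₀ + ν ξ):
  C₂H₄: 484 − 1(462.7) = 21.3
  O₂: 2393 − 3(462.7) = 1005
  N₂: 9002 (inert)
  CO₂: 0 + 2(462.7) = 925.4
  H₂O: 0 + 2(462.7) = 925.4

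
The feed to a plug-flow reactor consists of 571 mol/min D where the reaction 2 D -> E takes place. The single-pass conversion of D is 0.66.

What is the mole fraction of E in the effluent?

D reacted = 0.66 × 571 = 376.9 mol/min; ν_D = −2, so ξ = 376.9/2 = 188.4 mol/min.
Outlet amounts (n = n₀ + ν ξ):
  D: 571 − 2(188.4) = 194.1
  E: 0 + 1(188.4) = 188.4
Total out = 382.6 mol/min; y_E = 188.4 / 382.6 = 0.4925.

0.493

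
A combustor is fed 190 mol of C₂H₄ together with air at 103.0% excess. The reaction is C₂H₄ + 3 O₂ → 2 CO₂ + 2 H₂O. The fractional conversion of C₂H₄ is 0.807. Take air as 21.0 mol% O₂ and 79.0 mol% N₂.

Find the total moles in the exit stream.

5700 mol

Stoichiometric O₂ = 3 × 190 = 570 mol; O₂ fed = 570 × 2.030 = 1157 mol.
N₂ fed = 1157 × 79/21 = 4353 mol.
Fuel reacted = 0.807 × 190 → ξ = 153.3 mol.
Outlet (n = n₀ + ν ξ):
  C₂H₄: 190 − 1(153.3) = 36.67
  O₂: 1157 − 3(153.3) = 697.1
  N₂: 4353 (inert)
  CO₂: 0 + 2(153.3) = 306.7
  H₂O: 0 + 2(153.3) = 306.7
Total out = 36.67 + 697.1 + 4353 + 306.7 + 306.7 = 5700 mol.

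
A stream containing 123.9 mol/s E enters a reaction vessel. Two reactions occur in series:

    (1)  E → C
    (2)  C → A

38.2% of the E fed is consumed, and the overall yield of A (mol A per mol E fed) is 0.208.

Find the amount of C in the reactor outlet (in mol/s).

Conversion of E: E consumed = 1ξ₁ = 0.382 × 123.9 → ξ₁ = 47.33 mol/s.
Yield of A: 1ξ₂ / 123.9 = 0.208 → ξ₂ = 25.77 mol/s.
Outlet amounts (n = n₀ + Σ ν·ξ):
  E: 123.9 − 1(47.33) = 76.57
  C: 0 + 1(47.33) − 1(25.77) = 21.56
  A: 0 + 1(25.77) = 25.77

21.6 mol/s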